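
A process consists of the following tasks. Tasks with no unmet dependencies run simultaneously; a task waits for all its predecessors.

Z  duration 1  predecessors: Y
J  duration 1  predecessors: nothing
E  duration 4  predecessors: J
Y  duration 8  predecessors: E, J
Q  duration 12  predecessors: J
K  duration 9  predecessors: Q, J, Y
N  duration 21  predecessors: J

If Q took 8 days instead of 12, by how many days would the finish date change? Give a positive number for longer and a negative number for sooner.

0

Actual critical path: J→Q→K = 1+12+9 = 22 ⇒ 22 days.
Since Q is critical, the -4 change carries straight to that chain (now 18 days).
Now J→N = 1+21 = 22 is longest, so the finish becomes 22 days.
Change in finish: 22 − 22 = +0 days.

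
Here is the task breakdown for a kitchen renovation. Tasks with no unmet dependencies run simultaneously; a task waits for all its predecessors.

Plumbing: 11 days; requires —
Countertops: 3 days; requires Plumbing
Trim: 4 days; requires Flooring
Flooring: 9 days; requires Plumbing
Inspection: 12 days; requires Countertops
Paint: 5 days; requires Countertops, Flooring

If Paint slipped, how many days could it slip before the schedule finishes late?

Plumbing→Countertops→Inspection = 11+3+12 = 26 sets the makespan at 26 days.
The longest chain containing Paint totals 25 days.
Slack of Paint = 21 − 20 = 1 day.

1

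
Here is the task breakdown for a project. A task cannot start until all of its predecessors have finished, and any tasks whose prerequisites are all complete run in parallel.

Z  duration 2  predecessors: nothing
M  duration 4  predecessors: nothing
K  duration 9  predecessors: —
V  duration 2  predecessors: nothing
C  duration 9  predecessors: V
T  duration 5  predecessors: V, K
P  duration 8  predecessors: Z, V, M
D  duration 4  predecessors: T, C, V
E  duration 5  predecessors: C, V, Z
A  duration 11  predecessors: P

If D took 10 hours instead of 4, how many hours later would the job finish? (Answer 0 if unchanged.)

The binding path is M→P→A = 4+8+11 = 23; finish at 23 hours.
The longest path through D is only 18 hours, so D has float 5.
New critical path: K→T→D = 9+5+10 = 24 ⇒ 24 hours.
Change in finish: 24 − 23 = +1 hours.

1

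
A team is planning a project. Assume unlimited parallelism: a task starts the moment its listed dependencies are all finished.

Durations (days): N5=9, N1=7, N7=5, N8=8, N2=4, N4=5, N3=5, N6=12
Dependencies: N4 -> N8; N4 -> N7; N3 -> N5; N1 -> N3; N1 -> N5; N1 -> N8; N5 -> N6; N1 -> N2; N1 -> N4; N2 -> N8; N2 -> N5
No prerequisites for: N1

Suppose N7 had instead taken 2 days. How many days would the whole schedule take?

33

The binding path is N1→N3→N5→N6 = 7+5+9+12 = 33; finish at 33 days.
N7 is off the critical path — its longest chain is 17 days, giving 16 of slack.
That remains the longest chain; total 33 days.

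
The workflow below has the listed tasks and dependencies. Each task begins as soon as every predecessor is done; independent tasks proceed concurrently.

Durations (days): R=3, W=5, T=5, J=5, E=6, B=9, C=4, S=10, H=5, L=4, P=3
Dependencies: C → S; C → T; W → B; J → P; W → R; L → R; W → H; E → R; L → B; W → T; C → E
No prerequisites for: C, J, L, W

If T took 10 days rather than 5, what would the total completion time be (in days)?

15

Baseline: C→S = 4+10 = 14 → 14 days.
T is off the critical path — its longest chain is 10 days, giving 4 of slack.
New critical path: W→T = 5+10 = 15 ⇒ 15 days.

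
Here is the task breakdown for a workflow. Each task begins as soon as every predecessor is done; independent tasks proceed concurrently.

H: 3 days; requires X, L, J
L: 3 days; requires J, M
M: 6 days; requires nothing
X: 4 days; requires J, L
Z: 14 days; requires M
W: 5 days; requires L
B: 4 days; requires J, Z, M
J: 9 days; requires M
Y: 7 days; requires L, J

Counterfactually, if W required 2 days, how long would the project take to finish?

25

Baseline: M→J→L→Y = 6+9+3+7 = 25 → 25 days.
W has 2 days of float (longest path through it is 23).
The critical path is still M→J→L→Y; finish is now 25 days.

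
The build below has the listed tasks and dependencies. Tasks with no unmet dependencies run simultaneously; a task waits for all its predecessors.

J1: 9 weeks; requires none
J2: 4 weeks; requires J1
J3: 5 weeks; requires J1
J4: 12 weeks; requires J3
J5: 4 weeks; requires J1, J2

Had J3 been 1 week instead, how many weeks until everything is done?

22

Critical path before the change: J1→J3→J4 = 9+5+12 = 26 giving 26 weeks.
J3 lies on that path, so at 1 week the path becomes 22 weeks.
No other chain overtakes it, so the finish is 22 weeks.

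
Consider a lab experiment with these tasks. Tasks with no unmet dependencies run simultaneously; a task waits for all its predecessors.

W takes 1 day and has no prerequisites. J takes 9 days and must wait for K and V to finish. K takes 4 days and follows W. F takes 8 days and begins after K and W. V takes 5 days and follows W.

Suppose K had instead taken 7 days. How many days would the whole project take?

17

Baseline: W→V→J = 1+5+9 = 15 → 15 days.
The longest path through K is only 14 days, so K has float 1.
The binding chain switches to W→K→J = 1+7+9 = 17; finish 17 days.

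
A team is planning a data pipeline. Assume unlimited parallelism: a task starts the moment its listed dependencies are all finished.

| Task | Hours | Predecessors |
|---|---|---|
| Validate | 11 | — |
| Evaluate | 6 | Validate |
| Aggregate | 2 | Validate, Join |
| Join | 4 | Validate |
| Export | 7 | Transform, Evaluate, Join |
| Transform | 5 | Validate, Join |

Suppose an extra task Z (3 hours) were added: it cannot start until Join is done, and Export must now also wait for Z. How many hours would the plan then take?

Originally the plan takes 27 hours.
With Z inserted, Export now waits for max(Transform, Evaluate, Join, Z).
New critical path: Validate→Join→Transform→Export = 11+4+5+7 = 27 ⇒ 27 hours.

27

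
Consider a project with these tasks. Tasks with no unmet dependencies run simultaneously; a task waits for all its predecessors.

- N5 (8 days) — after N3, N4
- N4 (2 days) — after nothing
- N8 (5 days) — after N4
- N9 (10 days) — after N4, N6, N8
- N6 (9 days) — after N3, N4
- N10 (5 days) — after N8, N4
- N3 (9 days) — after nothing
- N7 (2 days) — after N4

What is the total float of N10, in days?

The longest chain is N3→N6→N9 = 9+9+10 = 28; overall finish 28 days.
N10 finishes as early as 12 and must finish by 28.
Float = 28 − 12 = 16.

16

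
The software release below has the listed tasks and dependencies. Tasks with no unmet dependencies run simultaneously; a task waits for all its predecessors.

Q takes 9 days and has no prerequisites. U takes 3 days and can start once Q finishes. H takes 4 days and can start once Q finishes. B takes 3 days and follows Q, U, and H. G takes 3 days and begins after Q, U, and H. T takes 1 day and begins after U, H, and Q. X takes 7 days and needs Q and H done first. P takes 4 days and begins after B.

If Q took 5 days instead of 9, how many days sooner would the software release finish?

As given, the longest chain is Q→H→B→P = 9+4+3+4 = 20, so the finish is 20 days.
Q is on the critical path; changing it to 5 makes that path 16 days.
The critical path is still Q→H→B→P; finish is now 16 days.
Change in finish: 16 − 20 = -4 days.

4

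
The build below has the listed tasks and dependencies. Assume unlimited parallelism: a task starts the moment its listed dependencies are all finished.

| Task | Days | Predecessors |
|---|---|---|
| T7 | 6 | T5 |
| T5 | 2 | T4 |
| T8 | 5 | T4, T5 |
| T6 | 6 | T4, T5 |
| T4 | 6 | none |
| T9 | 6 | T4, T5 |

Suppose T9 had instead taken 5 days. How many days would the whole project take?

Critical path before the change: T4→T5→T9 = 6+2+6 = 14 giving 14 days.
T9 lies on that path, so at 5 days the path becomes 13 days.
Now T4→T5→T6 = 6+2+6 = 14 is longest, so the finish becomes 14 days.

14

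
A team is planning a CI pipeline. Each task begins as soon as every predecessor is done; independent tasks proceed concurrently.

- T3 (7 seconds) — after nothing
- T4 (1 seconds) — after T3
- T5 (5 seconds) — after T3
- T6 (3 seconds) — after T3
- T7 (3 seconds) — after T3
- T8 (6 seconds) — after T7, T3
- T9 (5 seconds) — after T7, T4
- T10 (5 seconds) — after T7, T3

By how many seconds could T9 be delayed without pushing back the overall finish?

1

Critical path: T3→T7→T8 = 7+3+6 = 16, so the finish is 16 seconds.
Longest path through T9: 15 seconds (earliest finish 15, latest finish 16).
Slack of T9 = 11 − 10 = 1 second.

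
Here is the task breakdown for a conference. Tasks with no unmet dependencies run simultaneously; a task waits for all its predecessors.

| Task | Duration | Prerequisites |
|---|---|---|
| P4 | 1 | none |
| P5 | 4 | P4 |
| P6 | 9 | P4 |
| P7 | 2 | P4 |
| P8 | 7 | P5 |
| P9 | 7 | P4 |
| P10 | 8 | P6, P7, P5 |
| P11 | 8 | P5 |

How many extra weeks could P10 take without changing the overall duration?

0

P4→P6→P10 = 1+9+8 = 18 sets the makespan at 18 weeks.
P10 finishes as early as 18 and must finish by 18.
Float = 18 − 18 = 0.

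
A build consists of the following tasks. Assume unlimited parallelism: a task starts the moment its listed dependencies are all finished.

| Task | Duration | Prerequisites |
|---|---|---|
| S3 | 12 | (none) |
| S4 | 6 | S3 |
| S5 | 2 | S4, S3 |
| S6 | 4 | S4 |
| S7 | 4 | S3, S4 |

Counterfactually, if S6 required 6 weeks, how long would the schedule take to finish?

24

The binding path is S3→S4→S6 = 12+6+4 = 22; finish at 22 weeks.
S6 is on the critical path; changing it to 6 makes that path 24 weeks.
The critical path is still S3→S4→S6; finish is now 24 weeks.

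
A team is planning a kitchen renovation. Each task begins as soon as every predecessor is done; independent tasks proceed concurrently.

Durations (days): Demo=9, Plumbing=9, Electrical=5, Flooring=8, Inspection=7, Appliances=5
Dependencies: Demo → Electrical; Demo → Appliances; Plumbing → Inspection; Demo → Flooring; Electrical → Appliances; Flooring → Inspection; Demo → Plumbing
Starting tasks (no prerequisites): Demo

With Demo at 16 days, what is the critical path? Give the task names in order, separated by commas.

Critical path before the change: Demo→Plumbing→Inspection = 9+9+7 = 25 giving 25 days.
Demo lies on that path, so at 16 days the path becomes 32 days.
That remains the longest chain; total 32 days.

Demo, Plumbing, Inspection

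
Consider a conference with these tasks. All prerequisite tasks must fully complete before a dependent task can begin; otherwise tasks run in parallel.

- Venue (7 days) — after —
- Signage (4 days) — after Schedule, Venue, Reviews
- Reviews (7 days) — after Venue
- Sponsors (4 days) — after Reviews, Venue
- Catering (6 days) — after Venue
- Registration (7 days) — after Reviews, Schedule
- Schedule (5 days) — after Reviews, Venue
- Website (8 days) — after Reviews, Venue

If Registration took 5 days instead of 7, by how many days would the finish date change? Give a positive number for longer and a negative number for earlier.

Actual critical path: Venue→Reviews→Schedule→Registration = 7+7+5+7 = 26 ⇒ 26 days.
Since Registration is critical, the -2 change carries straight to that chain (now 24 days).
That remains the longest chain; total 24 days.
Change in finish: 24 − 26 = -2 days.

-2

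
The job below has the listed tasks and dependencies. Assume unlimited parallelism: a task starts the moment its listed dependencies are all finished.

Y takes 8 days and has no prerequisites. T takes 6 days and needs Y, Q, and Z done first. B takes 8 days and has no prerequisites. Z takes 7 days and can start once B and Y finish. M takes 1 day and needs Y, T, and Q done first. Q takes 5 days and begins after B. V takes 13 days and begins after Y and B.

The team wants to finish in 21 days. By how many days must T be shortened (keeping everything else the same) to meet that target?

1

Current finish: 22 days; target: 21.
T is on every critical path, so each day cut from T cuts the finish by one (this holds down to a finish of 21).
Need 22 − 21 = 1 day off T → T becomes 5 days, finish becomes 21.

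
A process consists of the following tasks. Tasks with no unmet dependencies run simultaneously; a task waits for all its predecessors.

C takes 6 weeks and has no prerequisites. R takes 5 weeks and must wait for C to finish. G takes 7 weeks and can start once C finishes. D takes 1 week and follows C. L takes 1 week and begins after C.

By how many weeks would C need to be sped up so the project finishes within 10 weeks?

3

Current finish: 13 weeks; target: 10.
C is on every critical path, so each week cut from C cuts the finish by one (this holds down to a finish of 8).
Need 13 − 10 = 3 weeks off C → C becomes 3 weeks, finish becomes 10.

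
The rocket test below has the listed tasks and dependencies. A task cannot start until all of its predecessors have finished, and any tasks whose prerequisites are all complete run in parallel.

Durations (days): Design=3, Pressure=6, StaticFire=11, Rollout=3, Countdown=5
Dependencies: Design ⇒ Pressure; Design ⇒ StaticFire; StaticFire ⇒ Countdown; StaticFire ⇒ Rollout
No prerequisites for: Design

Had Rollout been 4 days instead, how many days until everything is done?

19

Critical path before the change: Design→StaticFire→Countdown = 3+11+5 = 19 giving 19 days.
Rollout has 2 days of float (longest path through it is 17).
The critical path is still Design→StaticFire→Countdown; finish is now 19 days.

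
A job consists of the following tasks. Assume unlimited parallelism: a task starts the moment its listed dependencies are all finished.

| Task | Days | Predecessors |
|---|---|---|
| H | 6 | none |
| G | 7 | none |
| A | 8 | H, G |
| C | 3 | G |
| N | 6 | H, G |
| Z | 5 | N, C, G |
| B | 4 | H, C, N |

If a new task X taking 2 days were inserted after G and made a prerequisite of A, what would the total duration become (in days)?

18

Originally the project takes 18 days.
With X inserted, A now waits for max(H, G, X).
New critical path: G→N→Z = 7+6+5 = 18 ⇒ 18 days.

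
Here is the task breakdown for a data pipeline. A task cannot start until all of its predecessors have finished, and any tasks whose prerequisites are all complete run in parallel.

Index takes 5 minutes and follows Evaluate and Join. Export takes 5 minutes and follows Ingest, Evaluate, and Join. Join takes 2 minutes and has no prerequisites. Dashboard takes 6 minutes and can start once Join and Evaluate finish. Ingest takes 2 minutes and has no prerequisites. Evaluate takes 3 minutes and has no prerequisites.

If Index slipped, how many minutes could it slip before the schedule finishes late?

1

Evaluate→Dashboard = 3+6 = 9 sets the makespan at 9 minutes.
Index finishes as early as 8 and must finish by 9.
So Index can slip 9 − 8 = 1 minute.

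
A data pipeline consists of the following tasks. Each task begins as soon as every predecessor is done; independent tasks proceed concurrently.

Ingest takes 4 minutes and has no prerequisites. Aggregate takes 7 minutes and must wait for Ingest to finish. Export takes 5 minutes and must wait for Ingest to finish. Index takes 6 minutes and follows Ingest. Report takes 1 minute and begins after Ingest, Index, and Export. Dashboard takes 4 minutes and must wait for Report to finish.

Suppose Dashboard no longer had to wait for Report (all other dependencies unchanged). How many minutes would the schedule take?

11

Original critical path: Ingest→Index→Report→Dashboard = 4+6+1+4 = 15 ⇒ 15 minutes.
Without Report→Dashboard, Dashboard's earliest start moves from 11 to 0.
The longest chain is now Ingest→Aggregate = 4+7 = 11, so the schedule takes 11 minutes.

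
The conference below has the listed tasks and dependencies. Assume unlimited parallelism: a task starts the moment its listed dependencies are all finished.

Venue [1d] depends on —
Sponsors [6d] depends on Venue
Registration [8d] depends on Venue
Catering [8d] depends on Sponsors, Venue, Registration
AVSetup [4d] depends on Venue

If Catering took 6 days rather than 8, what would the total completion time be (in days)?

15

As given, the longest chain is Venue→Registration→Catering = 1+8+8 = 17, so the finish is 17 days.
Since Catering is critical, the -2 change carries straight to that chain (now 15 days).
The critical path is still Venue→Registration→Catering; finish is now 15 days.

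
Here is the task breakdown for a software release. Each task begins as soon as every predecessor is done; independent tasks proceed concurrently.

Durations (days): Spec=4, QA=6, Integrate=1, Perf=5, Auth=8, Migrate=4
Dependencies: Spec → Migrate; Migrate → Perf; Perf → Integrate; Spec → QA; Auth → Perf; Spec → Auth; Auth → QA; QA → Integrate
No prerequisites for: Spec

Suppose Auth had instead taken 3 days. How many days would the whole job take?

As given, the longest chain is Spec→Auth→QA→Integrate = 4+8+6+1 = 19, so the finish is 19 days.
Auth is on the critical path; changing it to 3 makes that path 14 days.
No other chain overtakes it, so the finish is 14 days.

14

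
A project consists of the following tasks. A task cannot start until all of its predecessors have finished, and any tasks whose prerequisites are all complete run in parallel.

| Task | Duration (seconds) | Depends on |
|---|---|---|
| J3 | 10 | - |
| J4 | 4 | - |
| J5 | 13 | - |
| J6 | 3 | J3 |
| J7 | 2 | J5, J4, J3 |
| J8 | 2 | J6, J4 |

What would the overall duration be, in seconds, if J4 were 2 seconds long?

15

Critical path before the change: J3→J6→J8 = 10+3+2 = 15 giving 15 seconds.
The longest path through J4 is only 6 seconds, so J4 has float 9.
No other chain overtakes it, so the finish is 15 seconds.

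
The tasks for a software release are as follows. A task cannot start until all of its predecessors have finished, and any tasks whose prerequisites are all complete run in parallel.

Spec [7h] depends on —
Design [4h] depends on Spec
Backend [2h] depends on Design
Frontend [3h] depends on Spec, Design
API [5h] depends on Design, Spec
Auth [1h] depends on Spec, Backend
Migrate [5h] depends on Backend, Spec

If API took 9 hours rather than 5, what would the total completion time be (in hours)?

20

The binding path is Spec→Design→Backend→Migrate = 7+4+2+5 = 18; finish at 18 hours.
The longest path through API is only 16 hours, so API has float 2.
Now Spec→Design→API = 7+4+9 = 20 is longest, so the finish becomes 20 hours.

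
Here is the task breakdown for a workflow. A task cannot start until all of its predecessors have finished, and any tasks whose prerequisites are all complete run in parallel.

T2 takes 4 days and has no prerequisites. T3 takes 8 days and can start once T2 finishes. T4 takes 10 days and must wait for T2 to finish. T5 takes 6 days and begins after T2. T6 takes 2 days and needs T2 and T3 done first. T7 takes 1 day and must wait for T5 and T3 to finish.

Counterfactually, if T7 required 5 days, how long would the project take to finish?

17

Baseline: T2→T3→T6 = 4+8+2 = 14 → 14 days.
T7 is off the critical path — its longest chain is 13 days, giving 1 of slack.
The binding chain switches to T2→T3→T7 = 4+8+5 = 17; finish 17 days.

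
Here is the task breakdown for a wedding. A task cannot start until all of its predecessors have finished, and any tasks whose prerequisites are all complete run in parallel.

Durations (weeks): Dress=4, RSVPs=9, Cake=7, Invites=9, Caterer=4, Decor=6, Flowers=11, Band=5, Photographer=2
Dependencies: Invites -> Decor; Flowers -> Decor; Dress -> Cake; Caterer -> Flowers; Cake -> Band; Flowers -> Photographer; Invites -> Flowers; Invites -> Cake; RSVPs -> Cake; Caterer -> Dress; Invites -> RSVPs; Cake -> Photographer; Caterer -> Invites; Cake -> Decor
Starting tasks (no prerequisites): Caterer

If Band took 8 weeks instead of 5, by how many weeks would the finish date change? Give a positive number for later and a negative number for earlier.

2

Actual critical path: Caterer→Invites→RSVPs→Cake→Decor = 4+9+9+7+6 = 35 ⇒ 35 weeks.
Band has 1 week of float (longest path through it is 34).
Now Caterer→Invites→RSVPs→Cake→Band = 4+9+9+7+8 = 37 is longest, so the finish becomes 37 weeks.
Change in finish: 37 − 35 = +2 weeks.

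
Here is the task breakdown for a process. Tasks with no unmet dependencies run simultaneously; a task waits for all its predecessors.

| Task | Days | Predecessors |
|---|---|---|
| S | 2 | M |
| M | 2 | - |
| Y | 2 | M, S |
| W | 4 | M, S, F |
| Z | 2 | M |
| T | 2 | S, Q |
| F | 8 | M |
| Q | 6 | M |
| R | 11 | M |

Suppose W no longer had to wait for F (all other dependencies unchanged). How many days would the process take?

13

Before: longest chain M→F→W = 2+8+4 = 14, finish 14.
Without F→W, W's earliest start moves from 10 to 4.
New critical path: M→R = 2+11 = 13 ⇒ 13 days.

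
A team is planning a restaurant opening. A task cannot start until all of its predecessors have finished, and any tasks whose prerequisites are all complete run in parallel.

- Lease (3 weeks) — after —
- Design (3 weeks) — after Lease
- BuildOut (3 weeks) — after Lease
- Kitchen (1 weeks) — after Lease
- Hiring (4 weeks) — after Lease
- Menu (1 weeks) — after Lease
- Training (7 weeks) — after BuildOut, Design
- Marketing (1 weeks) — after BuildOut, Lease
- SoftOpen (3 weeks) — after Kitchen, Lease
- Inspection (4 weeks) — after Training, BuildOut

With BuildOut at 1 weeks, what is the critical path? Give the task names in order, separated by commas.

Actual critical path: Lease→BuildOut→Training→Inspection = 3+3+7+4 = 17 ⇒ 17 weeks.
Since BuildOut is critical, the -2 change carries straight to that chain (now 15 weeks).
New critical path: Lease→Design→Training→Inspection = 3+3+7+4 = 17 ⇒ 17 weeks.

Lease, Design, Training, Inspection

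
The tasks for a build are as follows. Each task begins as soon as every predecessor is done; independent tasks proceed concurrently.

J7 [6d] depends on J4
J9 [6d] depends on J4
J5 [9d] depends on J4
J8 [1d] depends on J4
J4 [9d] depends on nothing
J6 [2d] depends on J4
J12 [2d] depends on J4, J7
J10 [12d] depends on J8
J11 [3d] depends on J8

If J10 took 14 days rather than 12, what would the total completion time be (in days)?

24

Actual critical path: J4→J8→J10 = 9+1+12 = 22 ⇒ 22 days.
Since J10 is critical, the +2 change carries straight to that chain (now 24 days).
The critical path is still J4→J8→J10; finish is now 24 days.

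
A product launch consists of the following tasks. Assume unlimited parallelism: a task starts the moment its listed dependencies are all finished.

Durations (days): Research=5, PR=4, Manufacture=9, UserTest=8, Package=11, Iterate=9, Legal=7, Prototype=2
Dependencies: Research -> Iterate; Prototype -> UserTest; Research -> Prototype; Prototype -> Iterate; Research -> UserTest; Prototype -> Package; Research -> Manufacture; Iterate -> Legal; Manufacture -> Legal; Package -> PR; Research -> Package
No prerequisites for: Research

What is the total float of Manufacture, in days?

The longest chain is Research→Prototype→Iterate→Legal = 5+2+9+7 = 23; overall finish 23 days.
Manufacture finishes as early as 14 and must finish by 16.
Float = 23 − 21 = 2.

2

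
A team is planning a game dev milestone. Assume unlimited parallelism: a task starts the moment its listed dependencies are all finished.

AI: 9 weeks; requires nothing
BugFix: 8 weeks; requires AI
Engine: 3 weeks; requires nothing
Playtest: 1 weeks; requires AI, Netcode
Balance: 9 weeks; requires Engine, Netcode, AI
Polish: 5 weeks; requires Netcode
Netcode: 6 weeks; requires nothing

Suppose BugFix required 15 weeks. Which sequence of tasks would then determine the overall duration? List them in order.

The binding path is AI→Balance = 9+9 = 18; finish at 18 weeks.
The longest path through BugFix is only 17 weeks, so BugFix has float 1.
Now AI→BugFix = 9+15 = 24 is longest, so the finish becomes 24 weeks.

AI, BugFix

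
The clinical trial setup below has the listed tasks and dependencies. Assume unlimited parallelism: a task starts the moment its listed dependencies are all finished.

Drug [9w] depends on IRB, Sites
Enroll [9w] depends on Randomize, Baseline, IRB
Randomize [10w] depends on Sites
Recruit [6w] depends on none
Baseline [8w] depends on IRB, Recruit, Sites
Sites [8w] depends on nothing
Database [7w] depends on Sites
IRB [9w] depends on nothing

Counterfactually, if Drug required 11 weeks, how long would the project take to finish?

27

As given, the longest chain is Sites→Randomize→Enroll = 8+10+9 = 27, so the finish is 27 weeks.
The longest path through Drug is only 18 weeks, so Drug has float 9.
No other chain overtakes it, so the finish is 27 weeks.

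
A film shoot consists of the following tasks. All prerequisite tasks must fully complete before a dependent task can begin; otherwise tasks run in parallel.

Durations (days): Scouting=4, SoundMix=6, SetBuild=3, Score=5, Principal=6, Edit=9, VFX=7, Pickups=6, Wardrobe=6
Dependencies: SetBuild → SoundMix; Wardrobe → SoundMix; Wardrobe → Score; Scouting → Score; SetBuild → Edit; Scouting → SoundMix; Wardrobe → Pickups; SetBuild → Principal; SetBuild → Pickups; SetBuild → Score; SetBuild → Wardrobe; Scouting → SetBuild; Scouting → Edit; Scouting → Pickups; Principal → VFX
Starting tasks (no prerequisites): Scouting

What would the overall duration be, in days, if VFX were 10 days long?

23

Critical path before the change: Scouting→SetBuild→Principal→VFX = 4+3+6+7 = 20 giving 20 days.
VFX lies on that path, so at 10 days the path becomes 23 days.
The critical path is still Scouting→SetBuild→Principal→VFX; finish is now 23 days.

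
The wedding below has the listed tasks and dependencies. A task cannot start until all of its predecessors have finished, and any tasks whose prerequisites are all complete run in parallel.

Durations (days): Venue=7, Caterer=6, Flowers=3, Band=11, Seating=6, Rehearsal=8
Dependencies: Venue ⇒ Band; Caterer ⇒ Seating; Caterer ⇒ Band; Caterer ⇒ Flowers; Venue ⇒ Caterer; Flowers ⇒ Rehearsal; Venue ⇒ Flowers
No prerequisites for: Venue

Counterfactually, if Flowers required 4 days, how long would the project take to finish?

25

Critical path before the change: Venue→Caterer→Flowers→Rehearsal = 7+6+3+8 = 24 giving 24 days.
Flowers is on the critical path; changing it to 4 makes that path 25 days.
No other chain overtakes it, so the finish is 25 days.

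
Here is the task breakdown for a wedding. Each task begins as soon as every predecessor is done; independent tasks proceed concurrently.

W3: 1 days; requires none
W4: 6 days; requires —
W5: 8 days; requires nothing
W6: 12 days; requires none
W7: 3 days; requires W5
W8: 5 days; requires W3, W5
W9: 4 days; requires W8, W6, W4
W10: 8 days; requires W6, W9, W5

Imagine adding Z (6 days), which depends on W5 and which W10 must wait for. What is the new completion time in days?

Originally the project takes 25 days.
With Z inserted, W10 now waits for max(W6, W9, W5, Z).
New critical path: W5→W8→W9→W10 = 8+5+4+8 = 25 ⇒ 25 days.

25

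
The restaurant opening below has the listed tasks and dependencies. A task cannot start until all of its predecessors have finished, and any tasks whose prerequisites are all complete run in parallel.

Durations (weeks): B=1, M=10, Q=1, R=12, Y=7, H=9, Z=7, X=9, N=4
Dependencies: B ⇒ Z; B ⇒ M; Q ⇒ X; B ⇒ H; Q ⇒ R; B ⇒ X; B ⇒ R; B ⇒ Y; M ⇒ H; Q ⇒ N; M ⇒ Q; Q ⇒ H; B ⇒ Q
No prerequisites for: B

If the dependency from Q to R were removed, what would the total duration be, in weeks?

21

Before: longest chain B→M→Q→R = 1+10+1+12 = 24, finish 24.
Without Q→R, R's earliest start moves from 12 to 1.
After: B→M→Q→H = 1+10+1+9 = 21 → 21 weeks.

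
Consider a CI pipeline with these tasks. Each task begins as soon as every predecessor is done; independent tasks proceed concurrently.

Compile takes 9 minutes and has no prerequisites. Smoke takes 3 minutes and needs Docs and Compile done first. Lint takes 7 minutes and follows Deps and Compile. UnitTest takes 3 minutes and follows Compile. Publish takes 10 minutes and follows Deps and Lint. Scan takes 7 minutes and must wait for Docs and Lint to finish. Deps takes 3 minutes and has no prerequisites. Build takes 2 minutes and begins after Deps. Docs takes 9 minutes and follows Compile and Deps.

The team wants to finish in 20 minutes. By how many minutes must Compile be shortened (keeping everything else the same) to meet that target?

Current finish: 26 minutes; target: 20.
Compile is on every critical path, so each minute cut from Compile cuts the finish by one (this holds down to a finish of 20).
Need 26 − 20 = 6 minutes off Compile → Compile becomes 3 minutes, finish becomes 20.

6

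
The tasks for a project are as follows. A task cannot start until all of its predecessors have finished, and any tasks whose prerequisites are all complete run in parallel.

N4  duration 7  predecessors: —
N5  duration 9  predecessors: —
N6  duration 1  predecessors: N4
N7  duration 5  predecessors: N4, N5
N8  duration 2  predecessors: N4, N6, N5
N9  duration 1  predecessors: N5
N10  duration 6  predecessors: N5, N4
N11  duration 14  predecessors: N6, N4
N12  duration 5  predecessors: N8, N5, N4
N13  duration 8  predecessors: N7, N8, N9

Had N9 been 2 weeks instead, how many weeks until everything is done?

22

The binding path is N4→N6→N11 = 7+1+14 = 22; finish at 22 weeks.
N9 is off the critical path — its longest chain is 18 weeks, giving 4 of slack.
The critical path is still N4→N6→N11; finish is now 22 weeks.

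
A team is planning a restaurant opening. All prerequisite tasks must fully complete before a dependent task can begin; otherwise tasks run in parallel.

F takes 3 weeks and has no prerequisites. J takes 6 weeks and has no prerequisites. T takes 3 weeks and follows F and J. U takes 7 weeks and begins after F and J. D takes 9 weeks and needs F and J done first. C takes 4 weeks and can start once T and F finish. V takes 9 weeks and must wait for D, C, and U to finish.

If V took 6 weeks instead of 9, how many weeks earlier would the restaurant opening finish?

Critical path before the change: J→D→V = 6+9+9 = 24 giving 24 weeks.
Since V is critical, the -3 change carries straight to that chain (now 21 weeks).
The critical path is still J→D→V; finish is now 21 weeks.
Change in finish: 21 − 24 = -3 weeks.

3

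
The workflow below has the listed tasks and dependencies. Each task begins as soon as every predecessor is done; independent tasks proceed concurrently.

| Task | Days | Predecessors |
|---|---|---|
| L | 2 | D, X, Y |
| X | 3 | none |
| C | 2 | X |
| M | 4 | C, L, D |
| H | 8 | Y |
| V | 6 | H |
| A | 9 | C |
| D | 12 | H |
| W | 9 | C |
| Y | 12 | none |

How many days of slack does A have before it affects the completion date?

Critical path: Y→H→D→L→M = 12+8+12+2+4 = 38, so the finish is 38 days.
The longest chain containing A totals 14 days.
Float = 38 − 14 = 24.

24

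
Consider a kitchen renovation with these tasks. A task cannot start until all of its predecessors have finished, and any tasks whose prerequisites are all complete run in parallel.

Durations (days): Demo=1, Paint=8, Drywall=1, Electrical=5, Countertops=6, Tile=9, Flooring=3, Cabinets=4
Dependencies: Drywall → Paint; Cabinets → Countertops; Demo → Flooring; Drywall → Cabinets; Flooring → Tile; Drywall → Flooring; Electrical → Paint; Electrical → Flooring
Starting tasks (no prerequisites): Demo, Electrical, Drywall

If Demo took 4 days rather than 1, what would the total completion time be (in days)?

Actual critical path: Electrical→Flooring→Tile = 5+3+9 = 17 ⇒ 17 days.
Demo has 4 days of float (longest path through it is 13).
No other chain overtakes it, so the finish is 17 days.

17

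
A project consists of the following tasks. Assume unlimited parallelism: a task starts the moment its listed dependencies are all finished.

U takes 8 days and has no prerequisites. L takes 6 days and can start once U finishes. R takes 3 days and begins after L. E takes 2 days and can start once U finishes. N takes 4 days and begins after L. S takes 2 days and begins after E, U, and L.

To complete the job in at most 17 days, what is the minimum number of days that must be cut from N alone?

1

Current finish: 18 days; target: 17.
N is on every critical path, so each day cut from N cuts the finish by one (this holds down to a finish of 17).
Need 18 − 17 = 1 day off N → N becomes 3 days, finish becomes 17.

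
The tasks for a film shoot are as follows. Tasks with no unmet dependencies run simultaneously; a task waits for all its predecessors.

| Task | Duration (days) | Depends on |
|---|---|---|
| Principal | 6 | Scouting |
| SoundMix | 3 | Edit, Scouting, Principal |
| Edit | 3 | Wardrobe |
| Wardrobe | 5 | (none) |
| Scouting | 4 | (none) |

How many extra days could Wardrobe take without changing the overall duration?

2

Critical path: Scouting→Principal→SoundMix = 4+6+3 = 13, so the finish is 13 days.
The longest chain containing Wardrobe totals 11 days.
Float = 13 − 11 = 2.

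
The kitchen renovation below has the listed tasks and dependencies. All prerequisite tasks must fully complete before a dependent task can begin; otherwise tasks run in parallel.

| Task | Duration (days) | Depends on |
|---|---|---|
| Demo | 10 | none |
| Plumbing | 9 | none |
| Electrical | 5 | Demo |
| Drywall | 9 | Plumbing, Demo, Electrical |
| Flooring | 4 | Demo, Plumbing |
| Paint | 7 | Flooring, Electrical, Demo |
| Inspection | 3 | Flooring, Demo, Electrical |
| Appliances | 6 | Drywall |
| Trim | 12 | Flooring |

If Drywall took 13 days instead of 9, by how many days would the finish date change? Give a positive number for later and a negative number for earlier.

4

The binding path is Demo→Electrical→Drywall→Appliances = 10+5+9+6 = 30; finish at 30 days.
Drywall is on the critical path; changing it to 13 makes that path 34 days.
That remains the longest chain; total 34 days.
Change in finish: 34 − 30 = +4 days.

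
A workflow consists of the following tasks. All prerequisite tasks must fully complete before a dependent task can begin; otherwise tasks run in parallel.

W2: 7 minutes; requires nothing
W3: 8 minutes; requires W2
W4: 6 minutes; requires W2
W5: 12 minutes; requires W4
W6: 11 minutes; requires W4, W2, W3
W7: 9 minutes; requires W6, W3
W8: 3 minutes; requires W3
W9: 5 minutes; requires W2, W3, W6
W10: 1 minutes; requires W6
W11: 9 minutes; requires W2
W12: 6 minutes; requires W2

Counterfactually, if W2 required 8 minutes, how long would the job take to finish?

36

The binding path is W2→W3→W6→W7 = 7+8+11+9 = 35; finish at 35 minutes.
Since W2 is critical, the +1 change carries straight to that chain (now 36 minutes).
The critical path is still W2→W3→W6→W7; finish is now 36 minutes.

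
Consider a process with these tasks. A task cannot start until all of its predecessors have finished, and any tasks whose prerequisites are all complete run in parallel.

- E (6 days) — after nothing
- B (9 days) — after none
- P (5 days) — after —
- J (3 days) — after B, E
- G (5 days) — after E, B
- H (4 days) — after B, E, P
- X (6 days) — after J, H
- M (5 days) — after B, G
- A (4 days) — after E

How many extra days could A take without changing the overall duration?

9

Critical path: B→G→M = 9+5+5 = 19, so the finish is 19 days.
A finishes as early as 10 and must finish by 19.
So A can slip 19 − 10 = 9 days.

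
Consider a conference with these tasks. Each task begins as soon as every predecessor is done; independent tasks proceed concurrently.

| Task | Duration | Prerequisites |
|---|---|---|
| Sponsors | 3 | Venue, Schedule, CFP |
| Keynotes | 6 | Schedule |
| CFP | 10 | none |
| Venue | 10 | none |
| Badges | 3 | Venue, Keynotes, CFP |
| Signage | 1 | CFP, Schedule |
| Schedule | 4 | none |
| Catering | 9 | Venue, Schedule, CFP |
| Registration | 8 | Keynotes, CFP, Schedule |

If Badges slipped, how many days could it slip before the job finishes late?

6

Critical path: Venue→Catering = 10+9 = 19, so the finish is 19 days.
The longest chain containing Badges totals 13 days.
Float = 19 − 13 = 6.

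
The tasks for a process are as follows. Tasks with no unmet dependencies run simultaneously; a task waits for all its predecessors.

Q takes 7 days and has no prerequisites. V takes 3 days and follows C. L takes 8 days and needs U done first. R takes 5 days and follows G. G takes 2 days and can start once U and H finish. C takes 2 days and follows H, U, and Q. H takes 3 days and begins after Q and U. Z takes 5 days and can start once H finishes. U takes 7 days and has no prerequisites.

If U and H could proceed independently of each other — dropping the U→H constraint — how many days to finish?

17

With the dependency in place, Q→H→G→R = 7+3+2+5 = 17 sets the finish at 17 days.
Dropping U→H doesn't change H's earliest start (7); another predecessor still binds.
The longest chain is now Q→H→G→R = 7+3+2+5 = 17, so the plan takes 17 days.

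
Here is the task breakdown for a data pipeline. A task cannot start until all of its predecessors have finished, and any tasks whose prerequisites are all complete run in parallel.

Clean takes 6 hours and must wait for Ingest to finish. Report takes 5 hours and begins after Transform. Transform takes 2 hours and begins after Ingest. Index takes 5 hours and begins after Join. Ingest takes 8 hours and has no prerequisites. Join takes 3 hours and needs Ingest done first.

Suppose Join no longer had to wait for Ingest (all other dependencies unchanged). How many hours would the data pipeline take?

With the dependency in place, Ingest→Join→Index = 8+3+5 = 16 sets the finish at 16 hours.
Without Ingest→Join, Join's earliest start moves from 8 to 0.
After: Ingest→Transform→Report = 8+2+5 = 15 → 15 hours.

15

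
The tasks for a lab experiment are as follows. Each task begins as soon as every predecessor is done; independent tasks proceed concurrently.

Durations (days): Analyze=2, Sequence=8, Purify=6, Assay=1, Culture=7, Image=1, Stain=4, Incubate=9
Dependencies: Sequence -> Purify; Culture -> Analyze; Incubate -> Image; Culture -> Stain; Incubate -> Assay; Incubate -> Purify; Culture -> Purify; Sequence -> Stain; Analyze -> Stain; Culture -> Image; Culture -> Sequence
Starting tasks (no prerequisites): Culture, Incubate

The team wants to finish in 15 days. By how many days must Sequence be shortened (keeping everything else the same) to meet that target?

6

Current finish: 21 days; target: 15.
Sequence is on every critical path, so each day cut from Sequence cuts the finish by one (this holds down to a finish of 15).
Need 21 − 15 = 6 days off Sequence → Sequence becomes 2 days, finish becomes 15.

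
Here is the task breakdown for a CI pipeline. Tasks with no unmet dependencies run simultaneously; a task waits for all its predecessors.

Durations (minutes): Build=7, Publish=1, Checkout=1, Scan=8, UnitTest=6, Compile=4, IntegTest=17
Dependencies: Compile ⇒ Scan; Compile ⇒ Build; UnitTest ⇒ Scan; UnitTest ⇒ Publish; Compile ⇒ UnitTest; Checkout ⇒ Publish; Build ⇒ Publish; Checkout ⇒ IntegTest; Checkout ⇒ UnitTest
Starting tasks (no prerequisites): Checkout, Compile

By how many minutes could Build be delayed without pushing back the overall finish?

6

The longest chain is Checkout→IntegTest = 1+17 = 18; overall finish 18 minutes.
Longest path through Build: 12 minutes (earliest finish 11, latest finish 17).
Slack of Build = 10 − 4 = 6 minutes.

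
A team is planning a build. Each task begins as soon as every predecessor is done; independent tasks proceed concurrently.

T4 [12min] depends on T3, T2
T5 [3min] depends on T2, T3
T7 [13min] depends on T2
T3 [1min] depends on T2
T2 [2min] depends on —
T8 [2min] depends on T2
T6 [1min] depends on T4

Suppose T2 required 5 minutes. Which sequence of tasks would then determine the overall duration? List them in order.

T2, T3, T4, T6

Actual critical path: T2→T3→T4→T6 = 2+1+12+1 = 16 ⇒ 16 minutes.
T2 lies on that path, so at 5 minutes the path becomes 19 minutes.
No other chain overtakes it, so the finish is 19 minutes.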